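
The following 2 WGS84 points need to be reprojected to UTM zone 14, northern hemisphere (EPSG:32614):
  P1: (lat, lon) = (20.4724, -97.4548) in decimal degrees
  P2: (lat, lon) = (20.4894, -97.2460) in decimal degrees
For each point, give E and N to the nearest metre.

UTM zone 14N: λ₀ = -99°, k₀ = 0.9996.
P1 (20.4724°, -97.4548°) → (661163.201, 2264518.712) m.
P2 (20.4894°, -97.2460°) → (682925.585, 2266620.113) m.

P1: E 661163 m, N 2264519 m; P2: E 682926 m, N 2266620 m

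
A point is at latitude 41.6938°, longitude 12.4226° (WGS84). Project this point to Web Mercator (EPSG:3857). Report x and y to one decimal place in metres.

x 1382877.5 m, y 5115222.0 m

Web Mercator is spherical with R = a = 6378137 m.
x = R·λ = 6378137 × 0.216815272 = 1382877.506 m.
y = R·ln tan(π/4 + φ/2) = 6378137 × 0.801993114 = 5115221.955 m.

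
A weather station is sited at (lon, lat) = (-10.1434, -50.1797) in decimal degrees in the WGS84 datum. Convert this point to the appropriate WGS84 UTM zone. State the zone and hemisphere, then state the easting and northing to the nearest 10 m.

Longitude -10.1434° lies in the 6° band [-12°, -6°), giving zone 29; latitude is south of the equator, so 29S.
Zone 29 central meridian λ₀ = 6×29 − 183 = -9°; Δλ = -1.1434°.
Transverse Mercator on WGS84 with k₀ = 0.9996 gives E = 418362.678 m, N = 4440763.436 m.

Zone 29S: E 418360 m, N 4440760 m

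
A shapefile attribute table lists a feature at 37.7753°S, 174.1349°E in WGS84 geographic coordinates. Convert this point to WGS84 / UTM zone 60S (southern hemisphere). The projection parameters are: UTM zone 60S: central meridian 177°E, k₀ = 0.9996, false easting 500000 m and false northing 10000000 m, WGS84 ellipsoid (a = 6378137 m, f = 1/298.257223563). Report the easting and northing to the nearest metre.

E 247660 m, N 5815249 m

Zone 60 central meridian λ₀ = 6×60 − 183 = 177°; Δλ = -2.8651°.
Transverse Mercator on WGS84 with k₀ = 0.9996 gives E = 247659.798 m, N = 5815248.810 m.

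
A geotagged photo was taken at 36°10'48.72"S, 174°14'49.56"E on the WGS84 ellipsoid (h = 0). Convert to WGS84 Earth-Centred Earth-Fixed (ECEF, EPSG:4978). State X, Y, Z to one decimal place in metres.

X -5128261.0 m, Y 516650.9 m, Z -3744349.6 m

WGS84: a = 6378137 m, e² = 0.006694380; N(φ) = a/√(1−e²sin²φ) = 6385589.807 m.
X = (N+h)·cosφ·cosλ = -5128261.016 m; Y = (N+h)·cosφ·sinλ = 516650.929 m; Z = (N(1−e²)+h)·sinφ = -3744349.554 m.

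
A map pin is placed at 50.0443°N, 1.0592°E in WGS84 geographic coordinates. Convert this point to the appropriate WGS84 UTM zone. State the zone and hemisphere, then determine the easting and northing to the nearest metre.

Longitude 1.0592° lies in the 6° band [0°, 6°), giving zone 31; latitude is north of the equator, so 31N.
Zone 31 central meridian λ₀ = 6×31 − 183 = 3°; Δλ = -1.9408°.
Transverse Mercator on WGS84 with k₀ = 0.9996 gives E = 361041.020 m, N = 5545360.572 m.

Zone 31N: E 361041 m, N 5545361 m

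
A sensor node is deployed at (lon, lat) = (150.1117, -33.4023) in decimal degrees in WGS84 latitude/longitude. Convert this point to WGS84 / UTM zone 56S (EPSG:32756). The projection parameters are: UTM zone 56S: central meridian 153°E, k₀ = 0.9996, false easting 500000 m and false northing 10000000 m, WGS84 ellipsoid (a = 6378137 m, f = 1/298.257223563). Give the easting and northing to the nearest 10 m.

E 231370 m, N 6300380 m

Zone 56 central meridian λ₀ = 6×56 − 183 = 153°; Δλ = -2.8883°.
Transverse Mercator on WGS84 with k₀ = 0.9996 gives E = 231373.026 m, N = 6300383.273 m.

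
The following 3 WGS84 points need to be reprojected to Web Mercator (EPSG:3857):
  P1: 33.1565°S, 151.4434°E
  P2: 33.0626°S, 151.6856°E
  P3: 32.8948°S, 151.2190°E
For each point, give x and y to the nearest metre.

P1: x 16858602 m, y -3916095 m; P2: x 16885564 m, y -3903616 m; P3: x 16833622 m, y -3881349 m

Web Mercator: x = R·λ, y = R·ln tan(π/4+φ/2), R = 6378137 m.
P1 (-33.1565°, 151.4434°) → (16858602.172, -3916095.192) m.
P2 (-33.0626°, 151.6856°) → (16885563.753, -3903616.017) m.
P3 (-32.8948°, 151.2190°) → (16833622.078, -3881348.733) m.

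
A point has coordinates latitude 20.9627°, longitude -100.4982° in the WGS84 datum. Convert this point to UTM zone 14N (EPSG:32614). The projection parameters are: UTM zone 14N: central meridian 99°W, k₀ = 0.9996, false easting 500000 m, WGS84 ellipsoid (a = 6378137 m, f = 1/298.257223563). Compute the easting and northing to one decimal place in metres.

Zone 14 central meridian λ₀ = 6×14 − 183 = -99°; Δλ = -1.4982°.
Transverse Mercator on WGS84 with k₀ = 0.9996 gives E = 344241.905 m, N = 2318748.220 m.

E 344241.9 m, N 2318748.2 m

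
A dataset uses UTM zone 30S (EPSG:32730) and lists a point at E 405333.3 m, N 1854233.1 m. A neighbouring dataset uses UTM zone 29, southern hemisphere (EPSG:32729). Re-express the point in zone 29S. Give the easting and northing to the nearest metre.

UTM 30S → geographic: φ = -73.38490043°, λ = -5.96720100°.
UTM 29S (λ₀ = -9°) forward: E = 596757.945 m, N = 1854128.078 m.

E 596758 m, N 1854128 m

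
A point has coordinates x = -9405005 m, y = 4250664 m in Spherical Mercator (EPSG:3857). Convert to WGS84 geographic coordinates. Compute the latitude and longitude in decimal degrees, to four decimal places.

R = 6378137 m. λ = x/R = -84.48659739°.
φ = 2·arctan(exp(y/R)) − 90° = 2·arctan(1.94730) − 90° = 35.63609904°.

lat 35.6361°, lon -84.4866°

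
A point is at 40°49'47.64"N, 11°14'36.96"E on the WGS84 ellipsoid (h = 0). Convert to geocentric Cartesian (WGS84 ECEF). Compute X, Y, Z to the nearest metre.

X 4740204 m, Y 942335 m, Z 4148148 m

WGS84: a = 6378137 m, e² = 0.006694380; N(φ) = a/√(1−e²sin²φ) = 6387282.723 m.
X = (N+h)·cosφ·cosλ = 4740204.048 m; Y = (N+h)·cosφ·sinλ = 942334.786 m; Z = (N(1−e²)+h)·sinφ = 4148148.369 m.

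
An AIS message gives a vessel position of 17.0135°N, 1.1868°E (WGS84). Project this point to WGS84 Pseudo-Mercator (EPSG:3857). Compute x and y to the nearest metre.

x 132114 m, y 1922397 m

Web Mercator is spherical with R = a = 6378137 m.
x = R·λ = 6378137 × 0.020713568 = 132113.972 m.
y = R·ln tan(π/4 + φ/2) = 6378137 × 0.301404090 = 1922396.576 m.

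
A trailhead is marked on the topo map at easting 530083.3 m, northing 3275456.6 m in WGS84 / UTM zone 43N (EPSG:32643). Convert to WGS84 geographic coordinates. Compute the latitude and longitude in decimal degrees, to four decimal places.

lat 29.6086°, lon 75.3107°

Zone 43N: λ₀ = 75°, k₀ = 0.9996, false easting 500000 m.
Meridian distance M = (N − FN)/k₀ = 3276767.3 m.
Inverse transverse Mercator on WGS84 gives φ = 29.60859956°, λ = 75.31070036°.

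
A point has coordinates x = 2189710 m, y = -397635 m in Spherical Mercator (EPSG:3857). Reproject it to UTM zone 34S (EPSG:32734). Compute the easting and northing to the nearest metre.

E 352332 m, N 9605329 m

Web Mercator inverse (R = 6378137 m) → φ = -3.56970433°, λ = 19.67049961°.
UTM 34S forward: E = 352331.774 m, N = 9605328.606 m.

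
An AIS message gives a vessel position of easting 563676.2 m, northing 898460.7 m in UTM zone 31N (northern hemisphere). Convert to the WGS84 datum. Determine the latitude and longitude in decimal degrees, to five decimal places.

lat 8.12770°, lon 3.57800°

Zone 31N: λ₀ = 3°, k₀ = 0.9996, false easting 500000 m.
Meridian distance M = (N − FN)/k₀ = 898820.2 m.
Inverse transverse Mercator on WGS84 gives φ = 8.12769966°, λ = 3.57800003°.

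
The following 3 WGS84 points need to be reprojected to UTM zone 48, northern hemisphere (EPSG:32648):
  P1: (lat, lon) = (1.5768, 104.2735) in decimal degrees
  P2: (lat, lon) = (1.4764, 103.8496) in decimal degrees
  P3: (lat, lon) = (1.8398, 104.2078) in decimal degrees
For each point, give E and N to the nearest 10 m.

UTM zone 48N: λ₀ = 105°, k₀ = 0.9996.
P1 (1.5768°, 104.2735°) → (419186.969, 174298.317) m.
P2 (1.4764°, 103.8496°) → (372022.849, 163220.029) m.
P3 (1.8398°, 104.2078°) → (411890.292, 203373.437) m.

P1: E 419190 m, N 174300 m; P2: E 372020 m, N 163220 m; P3: E 411890 m, N 203370 m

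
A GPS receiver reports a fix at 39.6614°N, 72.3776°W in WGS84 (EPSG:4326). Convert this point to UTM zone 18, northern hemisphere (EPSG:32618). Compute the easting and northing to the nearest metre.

E 724964 m, N 4393464 m

Zone 18 central meridian λ₀ = 6×18 − 183 = -75°; Δλ = +2.6224°.
Transverse Mercator on WGS84 with k₀ = 0.9996 gives E = 724963.705 m, N = 4393464.155 m.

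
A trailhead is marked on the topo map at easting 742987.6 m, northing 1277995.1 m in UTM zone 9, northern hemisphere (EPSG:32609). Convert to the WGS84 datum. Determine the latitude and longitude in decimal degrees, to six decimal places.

lat 11.552300°, lon -126.772000°

Zone 9N: λ₀ = -129°, k₀ = 0.9996, false easting 500000 m.
Meridian distance M = (N − FN)/k₀ = 1278506.5 m.
Inverse transverse Mercator on WGS84 gives φ = 11.55230000°, λ = -126.77200040°.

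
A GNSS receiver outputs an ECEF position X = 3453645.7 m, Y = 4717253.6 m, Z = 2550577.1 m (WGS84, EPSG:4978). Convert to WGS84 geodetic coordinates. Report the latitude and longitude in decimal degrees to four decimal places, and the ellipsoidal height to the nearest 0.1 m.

λ = atan2(Y, X) = 53.79100046°; p = √(X²+Y²) = 5846379.2 m.
Bowring's method on WGS84 (a = 6378137 m, b = 6356752.314 m) gives φ = 23.71129959°, h = 3822.783 m.

lat 23.7113°, lon 53.7910°, h 3822.8 m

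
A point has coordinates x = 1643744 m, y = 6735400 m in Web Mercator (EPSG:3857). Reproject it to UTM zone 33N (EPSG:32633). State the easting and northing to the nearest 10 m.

E 483810 m, N 5721090 m

Web Mercator inverse (R = 6378137 m) → φ = 51.64059786°, λ = 14.76600358°.
UTM 33N forward: E = 483807.704 m, N = 5721091.638 m.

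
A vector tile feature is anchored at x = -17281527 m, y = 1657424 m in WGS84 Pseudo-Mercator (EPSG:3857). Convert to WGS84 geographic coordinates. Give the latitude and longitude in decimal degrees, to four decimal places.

lat 14.7241°, lon -155.2426°

R = 6378137 m. λ = x/R = -155.24259837°.
φ = 2·arctan(exp(y/R)) − 90° = 2·arctan(1.29675) − 90° = 14.72409978°.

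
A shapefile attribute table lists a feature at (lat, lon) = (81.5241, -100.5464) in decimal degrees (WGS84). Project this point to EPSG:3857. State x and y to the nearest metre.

x -11192774 m, y 16597962 m

Web Mercator is spherical with R = a = 6378137 m.
x = R·λ = 6378137 × -1.754865731 = -11192774.049 m.
y = R·ln tan(π/4 + φ/2) = 6378137 × 2.602321306 = 16597961.810 m.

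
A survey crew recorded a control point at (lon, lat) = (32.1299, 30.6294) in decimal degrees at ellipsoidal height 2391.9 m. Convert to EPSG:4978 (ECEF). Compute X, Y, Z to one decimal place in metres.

X 4653492.4 m, Y 2922515.4 m, Z 3231825.5 m

WGS84: a = 6378137 m, e² = 0.006694380; N(φ) = a/√(1−e²sin²φ) = 6383685.813 m.
X = (N+h)·cosφ·cosλ = 4653492.375 m; Y = (N+h)·cosφ·sinλ = 2922515.414 m; Z = (N(1−e²)+h)·sinφ = 3231825.485 m.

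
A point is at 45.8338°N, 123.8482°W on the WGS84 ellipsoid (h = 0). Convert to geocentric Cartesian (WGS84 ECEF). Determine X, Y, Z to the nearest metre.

WGS84: a = 6378137 m, e² = 0.006694380; N(φ) = a/√(1−e²sin²φ) = 6389150.515 m.
X = (N+h)·cosφ·cosλ = -2479511.014 m; Y = (N+h)·cosφ·sinλ = -3697117.491 m; Z = (N(1−e²)+h)·sinφ = 4552395.807 m.

X -2479511 m, Y -3697117 m, Z 4552396 m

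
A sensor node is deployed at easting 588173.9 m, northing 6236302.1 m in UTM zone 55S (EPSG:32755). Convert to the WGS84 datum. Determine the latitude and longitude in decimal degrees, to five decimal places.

Zone 55S: λ₀ = 147°, k₀ = 0.9996, false easting 500000 m, false northing 10000000 m.
Meridian distance M = (N − FN)/k₀ = -3765204.0 m.
Inverse transverse Mercator on WGS84 gives φ = -34.01019966°, λ = 147.95489952°.

lat -34.01020°, lon 147.95490°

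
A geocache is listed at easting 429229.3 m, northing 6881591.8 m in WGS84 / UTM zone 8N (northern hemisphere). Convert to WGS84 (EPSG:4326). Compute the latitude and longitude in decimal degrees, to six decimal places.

lat 62.059900°, lon -136.353901°

Zone 8N: λ₀ = -135°, k₀ = 0.9996, false easting 500000 m.
Meridian distance M = (N − FN)/k₀ = 6884345.5 m.
Inverse transverse Mercator on WGS84 gives φ = 62.05989965°, λ = -136.35390092°.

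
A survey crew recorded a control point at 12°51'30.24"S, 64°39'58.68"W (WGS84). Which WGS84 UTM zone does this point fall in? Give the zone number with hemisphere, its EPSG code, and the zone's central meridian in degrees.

Zone 20S (EPSG:32720), central meridian -63°

UTM zone = ⌊(λ + 180)/6⌋ + 1; -64.6663° ∈ [-66°, -60°) → zone 20.
Hemisphere: S (φ < 0).
Central meridian λ₀ = 6×20 − 183 = -63°.
EPSG code: 32720.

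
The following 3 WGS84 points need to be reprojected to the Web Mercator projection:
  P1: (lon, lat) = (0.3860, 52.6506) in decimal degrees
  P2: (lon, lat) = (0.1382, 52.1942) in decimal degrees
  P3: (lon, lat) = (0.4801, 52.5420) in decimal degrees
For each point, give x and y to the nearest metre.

P1: x 42969 m, y 6918628 m; P2: x 15384 m, y 6835316 m; P3: x 53444 m, y 6898726 m

Web Mercator: x = R·λ, y = R·ln tan(π/4+φ/2), R = 6378137 m.
P1 (52.6506°, 0.3860°) → (42969.323, 6918628.087) m.
P2 (52.1942°, 0.1382°) → (15384.354, 6835315.760) m.
P3 (52.5420°, 0.4801°) → (53444.488, 6898725.610) m.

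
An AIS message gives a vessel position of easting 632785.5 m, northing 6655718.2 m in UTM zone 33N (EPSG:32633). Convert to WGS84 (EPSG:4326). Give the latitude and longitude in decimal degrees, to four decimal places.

Zone 33N: λ₀ = 15°, k₀ = 0.9996, false easting 500000 m.
Meridian distance M = (N − FN)/k₀ = 6658381.6 m.
Inverse transverse Mercator on WGS84 gives φ = 60.01719955°, λ = 17.38220048°.

lat 60.0172°, lon 17.3822°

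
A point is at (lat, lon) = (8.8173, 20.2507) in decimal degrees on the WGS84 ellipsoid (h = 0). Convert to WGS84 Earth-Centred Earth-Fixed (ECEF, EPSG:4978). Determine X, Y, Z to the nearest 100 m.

WGS84: a = 6378137 m, e² = 0.006694380; N(φ) = a/√(1−e²sin²φ) = 6378638.673 m.
X = (N+h)·cosφ·cosλ = 5913634.297 m; Y = (N+h)·cosφ·sinλ = 2181736.955 m; Z = (N(1−e²)+h)·sinφ = 971199.240 m.

X 5913600 m, Y 2181700 m, Z 971200 m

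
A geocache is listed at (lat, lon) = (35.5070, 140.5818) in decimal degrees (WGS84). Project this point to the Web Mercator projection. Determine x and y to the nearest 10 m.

x 15649490 m, y 4233000 m

Web Mercator is spherical with R = a = 6378137 m.
x = R·λ = 6378137 × 2.453615278 = 15649494.391 m.
y = R·ln tan(π/4 + φ/2) = 6378137 × 0.663672740 = 4232995.661 m.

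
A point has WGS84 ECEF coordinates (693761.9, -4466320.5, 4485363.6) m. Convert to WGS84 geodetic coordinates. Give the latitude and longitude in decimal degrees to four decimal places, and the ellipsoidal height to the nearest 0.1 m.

λ = atan2(Y, X) = -81.17069950°; p = √(X²+Y²) = 4519881.0 m.
Bowring's method on WGS84 (a = 6378137 m, b = 6356752.314 m) gives φ = 44.97280034°, h = 216.616 m.

lat 44.9728°, lon -81.1707°, h 216.6 m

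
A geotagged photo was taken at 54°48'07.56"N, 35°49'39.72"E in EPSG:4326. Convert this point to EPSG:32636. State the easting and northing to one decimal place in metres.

E 681748.3 m, N 6076435.8 m

Zone 36 central meridian λ₀ = 6×36 − 183 = 33°; Δλ = +2.8277°.
Transverse Mercator on WGS84 with k₀ = 0.9996 gives E = 681748.289 m, N = 6076435.803 m.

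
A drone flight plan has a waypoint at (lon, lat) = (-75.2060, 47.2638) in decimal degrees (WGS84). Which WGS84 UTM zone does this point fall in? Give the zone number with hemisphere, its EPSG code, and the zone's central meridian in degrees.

UTM zone = ⌊(λ + 180)/6⌋ + 1; -75.2060° ∈ [-78°, -72°) → zone 18.
Hemisphere: N (φ ≥ 0).
Central meridian λ₀ = 6×18 − 183 = -75°.
EPSG code: 32618.

Zone 18N (EPSG:32618), central meridian -75°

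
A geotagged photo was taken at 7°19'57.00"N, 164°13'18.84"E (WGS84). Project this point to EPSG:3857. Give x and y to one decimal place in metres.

Web Mercator is spherical with R = a = 6378137 m.
x = R·λ = 6378137 × 2.866212859 = 18281098.285 m.
y = R·ln tan(π/4 + φ/2) = 6378137 × 0.128327036 = 818487.413 m.

x 18281098.3 m, y 818487.4 m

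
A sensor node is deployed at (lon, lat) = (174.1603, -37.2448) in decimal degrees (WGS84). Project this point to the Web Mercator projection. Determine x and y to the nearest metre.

Web Mercator is spherical with R = a = 6378137 m.
x = R·λ = 6378137 × 3.039670661 = 19387435.912 m.
y = R·ln tan(π/4 + φ/2) = 6378137 × -0.701346475 = -4473283.902 m.

x 19387436 m, y -4473284 m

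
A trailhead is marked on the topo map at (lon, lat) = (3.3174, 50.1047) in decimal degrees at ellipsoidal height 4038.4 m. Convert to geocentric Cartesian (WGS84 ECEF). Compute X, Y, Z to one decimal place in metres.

X 4094653.3 m, Y 237343.9 m, Z 4873365.0 m

WGS84: a = 6378137 m, e² = 0.006694380; N(φ) = a/√(1−e²sin²φ) = 6390740.679 m.
X = (N+h)·cosφ·cosλ = 4094653.269 m; Y = (N+h)·cosφ·sinλ = 237343.872 m; Z = (N(1−e²)+h)·sinφ = 4873364.983 m.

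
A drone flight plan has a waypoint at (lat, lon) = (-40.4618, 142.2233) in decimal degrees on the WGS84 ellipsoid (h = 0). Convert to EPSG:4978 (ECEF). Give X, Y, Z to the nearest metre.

X -3841039 m, Y 2976915 m, Z -4117133 m

WGS84: a = 6378137 m, e² = 0.006694380; N(φ) = a/√(1−e²sin²φ) = 6387146.568 m.
X = (N+h)·cosφ·cosλ = -3841039.435 m; Y = (N+h)·cosφ·sinλ = 2976914.552 m; Z = (N(1−e²)+h)·sinφ = -4117133.423 m.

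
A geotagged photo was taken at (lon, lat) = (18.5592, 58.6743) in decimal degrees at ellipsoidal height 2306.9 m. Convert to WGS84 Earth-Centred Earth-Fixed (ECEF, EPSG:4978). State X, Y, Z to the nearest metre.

X 3152403 m, Y 1058403 m, Z 5427133 m

WGS84: a = 6378137 m, e² = 0.006694380; N(φ) = a/√(1−e²sin²φ) = 6393772.586 m.
X = (N+h)·cosφ·cosλ = 3152403.471 m; Y = (N+h)·cosφ·sinλ = 1058402.527 m; Z = (N(1−e²)+h)·sinφ = 5427132.704 m.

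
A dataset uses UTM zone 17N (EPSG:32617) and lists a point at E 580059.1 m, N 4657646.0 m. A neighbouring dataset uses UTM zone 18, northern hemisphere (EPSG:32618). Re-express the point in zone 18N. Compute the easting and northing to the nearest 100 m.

E 83600 m, N 4669500 m

UTM 17N → geographic: φ = 42.06680009°, λ = -80.03230042°.
UTM 18N (λ₀ = -75°) forward: E = 83617.783 m, N = 4669460.900 m.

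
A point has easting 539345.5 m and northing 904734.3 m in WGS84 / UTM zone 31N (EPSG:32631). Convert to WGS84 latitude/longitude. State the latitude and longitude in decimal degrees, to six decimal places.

Zone 31N: λ₀ = 3°, k₀ = 0.9996, false easting 500000 m.
Meridian distance M = (N − FN)/k₀ = 905096.3 m.
Inverse transverse Mercator on WGS84 gives φ = 8.18470023°, λ = 3.35720022°.

lat 8.184700°, lon 3.357200°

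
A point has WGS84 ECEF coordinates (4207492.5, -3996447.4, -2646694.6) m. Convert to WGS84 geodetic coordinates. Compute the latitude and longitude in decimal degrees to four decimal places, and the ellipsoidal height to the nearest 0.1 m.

λ = atan2(Y, X) = -43.52639983°; p = √(X²+Y²) = 5802980.7 m.
Bowring's method on WGS84 (a = 6378137 m, b = 6356752.314 m) gives φ = -24.66290005°, h = 3615.147 m.

lat -24.6629°, lon -43.5264°, h 3615.1 m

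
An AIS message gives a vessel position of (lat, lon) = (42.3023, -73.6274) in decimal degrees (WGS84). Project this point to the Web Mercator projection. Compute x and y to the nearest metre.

x -8196165 m, y 5206371 m

Web Mercator is spherical with R = a = 6378137 m.
x = R·λ = 6378137 × -1.285040550 = -8196164.676 m.
y = R·ln tan(π/4 + φ/2) = 6378137 × 0.816283914 = 5206370.633 m.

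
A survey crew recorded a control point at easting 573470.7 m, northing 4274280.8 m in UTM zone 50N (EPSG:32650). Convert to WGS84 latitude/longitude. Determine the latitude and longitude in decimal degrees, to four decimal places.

lat 38.6140°, lon 117.8439°

Zone 50N: λ₀ = 117°, k₀ = 0.9996, false easting 500000 m.
Meridian distance M = (N − FN)/k₀ = 4275991.2 m.
Inverse transverse Mercator on WGS84 gives φ = 38.61399958°, λ = 117.84389943°.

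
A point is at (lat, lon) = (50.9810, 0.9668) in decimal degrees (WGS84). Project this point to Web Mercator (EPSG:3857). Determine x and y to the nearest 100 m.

x 107600 m, y 6617900 m

Web Mercator is spherical with R = a = 6378137 m.
x = R·λ = 6378137 × 0.016873843 = 107623.684 m.
y = R·ln tan(π/4 + φ/2) = 6378137 × 1.037596642 = 6617933.531 m.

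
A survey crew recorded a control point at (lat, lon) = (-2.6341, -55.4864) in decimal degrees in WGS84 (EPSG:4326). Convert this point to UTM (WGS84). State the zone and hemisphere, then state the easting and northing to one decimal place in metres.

Zone 21S: E 668268.6 m, N 9708748.6 m

Longitude -55.4864° lies in the 6° band [-60°, -54°), giving zone 21; latitude is south of the equator, so 21S.
Zone 21 central meridian λ₀ = 6×21 − 183 = -57°; Δλ = +1.5136°.
Transverse Mercator on WGS84 with k₀ = 0.9996 gives E = 668268.635 m, N = 9708748.583 m.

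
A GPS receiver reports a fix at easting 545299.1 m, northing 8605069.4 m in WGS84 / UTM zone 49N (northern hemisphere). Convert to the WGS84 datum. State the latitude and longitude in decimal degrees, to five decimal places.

lat 77.51590°, lon 112.87750°

Zone 49N: λ₀ = 111°, k₀ = 0.9996, false easting 500000 m.
Meridian distance M = (N − FN)/k₀ = 8608512.8 m.
Inverse transverse Mercator on WGS84 gives φ = 77.51589969°, λ = 112.87749862°.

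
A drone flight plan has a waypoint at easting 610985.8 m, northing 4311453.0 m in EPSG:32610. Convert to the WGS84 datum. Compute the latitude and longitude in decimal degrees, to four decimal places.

lat 38.9450°, lon -121.7193°

Zone 10N: λ₀ = -123°, k₀ = 0.9996, false easting 500000 m.
Meridian distance M = (N − FN)/k₀ = 4313178.3 m.
Inverse transverse Mercator on WGS84 gives φ = 38.94500037°, λ = -121.71930027°.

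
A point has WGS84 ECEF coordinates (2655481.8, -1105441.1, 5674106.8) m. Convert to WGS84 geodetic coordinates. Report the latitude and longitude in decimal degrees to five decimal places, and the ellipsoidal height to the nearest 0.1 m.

λ = atan2(Y, X) = -22.60130039°; p = √(X²+Y²) = 2876383.8 m.
Bowring's method on WGS84 (a = 6378137 m, b = 6356752.314 m) gives φ = 63.27299997°, h = 423.847 m.

lat 63.27300°, lon -22.60130°, h 423.8 m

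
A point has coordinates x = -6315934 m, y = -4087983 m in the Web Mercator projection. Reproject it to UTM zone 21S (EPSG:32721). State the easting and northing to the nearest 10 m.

Web Mercator inverse (R = 6378137 m) → φ = -34.43959692°, λ = -56.73700046°.
UTM 21S forward: E = 524161.643 m, N = 6189069.278 m.

E 524160 m, N 6189070 m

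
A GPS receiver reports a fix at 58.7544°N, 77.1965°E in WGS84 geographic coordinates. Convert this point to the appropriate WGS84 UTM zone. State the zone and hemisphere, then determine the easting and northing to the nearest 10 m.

Zone 43N: E 627080 m, N 6514790 m

Longitude 77.1965° lies in the 6° band [72°, 78°), giving zone 43; latitude is north of the equator, so 43N.
Zone 43 central meridian λ₀ = 6×43 − 183 = 75°; Δλ = +2.1965°.
Transverse Mercator on WGS84 with k₀ = 0.9996 gives E = 627077.110 m, N = 6514787.746 m.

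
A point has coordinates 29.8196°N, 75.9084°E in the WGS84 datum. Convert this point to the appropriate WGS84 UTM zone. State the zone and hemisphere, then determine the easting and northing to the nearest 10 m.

Longitude 75.9084° lies in the 6° band [72°, 78°), giving zone 43; latitude is north of the equator, so 43N.
Zone 43 central meridian λ₀ = 6×43 − 183 = 75°; Δλ = +0.9084°.
Transverse Mercator on WGS84 with k₀ = 0.9996 gives E = 587772.981 m, N = 3299141.865 m.

Zone 43N: E 587770 m, N 3299140 m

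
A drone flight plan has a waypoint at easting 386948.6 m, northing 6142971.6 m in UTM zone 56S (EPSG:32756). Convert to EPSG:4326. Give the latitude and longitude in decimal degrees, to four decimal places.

Zone 56S: λ₀ = 153°, k₀ = 0.9996, false easting 500000 m, false northing 10000000 m.
Meridian distance M = (N − FN)/k₀ = -3858571.8 m.
Inverse transverse Mercator on WGS84 gives φ = -34.84930000°, λ = 151.76339957°.

lat -34.8493°, lon 151.7634°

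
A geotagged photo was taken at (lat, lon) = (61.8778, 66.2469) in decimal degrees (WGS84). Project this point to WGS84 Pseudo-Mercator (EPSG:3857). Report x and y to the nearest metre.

Web Mercator is spherical with R = a = 6378137 m.
x = R·λ = 6378137 × 1.156226524 = 7374571.175 m.
y = R·ln tan(π/4 + φ/2) = 6378137 × 1.384452089 = 8830225.091 m.

x 7374571 m, y 8830225 m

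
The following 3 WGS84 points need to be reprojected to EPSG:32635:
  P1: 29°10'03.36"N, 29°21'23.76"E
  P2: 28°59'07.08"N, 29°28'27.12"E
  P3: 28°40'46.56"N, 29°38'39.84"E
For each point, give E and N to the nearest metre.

P1: E 729196 m, N 3228852 m; P2: E 741061 m, N 3208880 m; P3: E 758404 m, N 3175352 m

UTM zone 35N: λ₀ = 27°, k₀ = 0.9996.
P1 (29.1676°, 29.3566°) → (729195.603, 3228852.497) m.
P2 (28.9853°, 29.4742°) → (741061.023, 3208880.186) m.
P3 (28.6796°, 29.6444°) → (758404.471, 3175351.966) m.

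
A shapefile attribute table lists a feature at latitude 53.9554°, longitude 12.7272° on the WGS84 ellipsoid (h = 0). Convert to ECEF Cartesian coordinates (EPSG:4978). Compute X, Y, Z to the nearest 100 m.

X 3668800 m, Y 828600 m, Z 5133800 m

WGS84: a = 6378137 m, e² = 0.006694380; N(φ) = a/√(1−e²sin²φ) = 6392140.167 m.
X = (N+h)·cosφ·cosλ = 3668816.876 m; Y = (N+h)·cosφ·sinλ = 828633.939 m; Z = (N(1−e²)+h)·sinφ = 5133824.394 m.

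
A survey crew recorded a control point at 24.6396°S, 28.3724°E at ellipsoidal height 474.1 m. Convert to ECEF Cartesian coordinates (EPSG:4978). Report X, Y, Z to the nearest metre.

X 5104348 m, Y 2756734 m, Z -2643038 m

WGS84: a = 6378137 m, e² = 0.006694380; N(φ) = a/√(1−e²sin²φ) = 6381850.951 m.
X = (N+h)·cosφ·cosλ = 5104348.247 m; Y = (N+h)·cosφ·sinλ = 2756733.962 m; Z = (N(1−e²)+h)·sinφ = -2643038.053 m.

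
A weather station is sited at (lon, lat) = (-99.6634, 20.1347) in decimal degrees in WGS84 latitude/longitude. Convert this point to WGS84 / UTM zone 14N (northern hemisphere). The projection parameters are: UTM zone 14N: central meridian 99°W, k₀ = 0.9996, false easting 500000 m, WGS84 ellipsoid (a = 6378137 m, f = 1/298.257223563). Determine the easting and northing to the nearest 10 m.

Zone 14 central meridian λ₀ = 6×14 − 183 = -99°; Δλ = -0.6634°.
Transverse Mercator on WGS84 with k₀ = 0.9996 gives E = 430662.922 m, N = 2226525.505 m.

E 430660 m, N 2226530 m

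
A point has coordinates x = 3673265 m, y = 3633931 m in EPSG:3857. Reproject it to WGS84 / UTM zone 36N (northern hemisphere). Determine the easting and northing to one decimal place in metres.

E 499761.4 m, N 3430610.4 m

Web Mercator inverse (R = 6378137 m) → φ = 31.00909994°, λ = 32.99750092°.
UTM 36N forward: E = 499761.445 m, N = 3430610.439 m.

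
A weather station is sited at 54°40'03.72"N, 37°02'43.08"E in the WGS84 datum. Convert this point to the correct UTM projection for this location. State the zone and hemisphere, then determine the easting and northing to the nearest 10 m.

Longitude 37.0453° lies in the 6° band [36°, 42°), giving zone 37; latitude is north of the equator, so 37N.
Zone 37 central meridian λ₀ = 6×37 − 183 = 39°; Δλ = -1.9547°.
Transverse Mercator on WGS84 with k₀ = 0.9996 gives E = 373937.534 m, N = 6059569.009 m.

Zone 37N: E 373940 m, N 6059570 m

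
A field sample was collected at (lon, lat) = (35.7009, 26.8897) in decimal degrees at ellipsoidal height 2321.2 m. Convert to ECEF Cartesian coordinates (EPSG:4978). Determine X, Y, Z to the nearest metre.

X 4624353 m, Y 3323045 m, Z 2868371 m

WGS84: a = 6378137 m, e² = 0.006694380; N(φ) = a/√(1−e²sin²φ) = 6382508.440 m.
X = (N+h)·cosφ·cosλ = 4624352.987 m; Y = (N+h)·cosφ·sinλ = 3323044.864 m; Z = (N(1−e²)+h)·sinφ = 2868370.597 m.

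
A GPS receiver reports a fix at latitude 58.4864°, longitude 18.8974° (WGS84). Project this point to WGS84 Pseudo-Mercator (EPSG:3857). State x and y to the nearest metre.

Web Mercator is spherical with R = a = 6378137 m.
x = R·λ = 6378137 × 0.329821850 = 2103648.945 m.
y = R·ln tan(π/4 + φ/2) = 6378137 × 1.265290580 = 8070196.662 m.

x 2103649 m, y 8070197 m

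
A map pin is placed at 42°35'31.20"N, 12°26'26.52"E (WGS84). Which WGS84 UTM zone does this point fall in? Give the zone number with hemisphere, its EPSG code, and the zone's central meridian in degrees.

Zone 33N (EPSG:32633), central meridian 15°

UTM zone = ⌊(λ + 180)/6⌋ + 1; 12.4407° ∈ [12°, 18°) → zone 33.
Hemisphere: N (φ ≥ 0).
Central meridian λ₀ = 6×33 − 183 = 15°.
EPSG code: 32633.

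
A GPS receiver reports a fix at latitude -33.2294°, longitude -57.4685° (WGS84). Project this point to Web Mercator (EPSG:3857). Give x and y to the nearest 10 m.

Web Mercator is spherical with R = a = 6378137 m.
x = R·λ = 6378137 × -1.003014541 = -6397364.157 m.
y = R·ln tan(π/4 + φ/2) = 6378137 × -0.615507743 = -3925792.712 m.

x -6397360 m, y -3925790 m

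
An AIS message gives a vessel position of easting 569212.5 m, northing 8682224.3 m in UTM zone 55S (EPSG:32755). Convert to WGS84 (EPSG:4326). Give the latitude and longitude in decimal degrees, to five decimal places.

lat -11.91990°, lon 147.63560°

Zone 55S: λ₀ = 147°, k₀ = 0.9996, false easting 500000 m, false northing 10000000 m.
Meridian distance M = (N − FN)/k₀ = -1318303.0 m.
Inverse transverse Mercator on WGS84 gives φ = -11.91990041°, λ = 147.63559994°.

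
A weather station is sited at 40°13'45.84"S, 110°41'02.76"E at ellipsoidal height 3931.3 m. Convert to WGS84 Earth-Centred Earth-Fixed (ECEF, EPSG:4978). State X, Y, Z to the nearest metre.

WGS84: a = 6378137 m, e² = 0.006694380; N(φ) = a/√(1−e²sin²φ) = 6387060.754 m.
X = (N+h)·cosφ·cosλ = -1723442.049 m; Y = (N+h)·cosφ·sinλ = 4564787.697 m; Z = (N(1−e²)+h)·sinφ = -4100004.341 m.

X -1723442 m, Y 4564788 m, Z -4100004 m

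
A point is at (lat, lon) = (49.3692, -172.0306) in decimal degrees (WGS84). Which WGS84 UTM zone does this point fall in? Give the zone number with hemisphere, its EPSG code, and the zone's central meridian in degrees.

Zone 2N (EPSG:32602), central meridian -171°

UTM zone = ⌊(λ + 180)/6⌋ + 1; -172.0306° ∈ [-174°, -168°) → zone 2.
Hemisphere: N (φ ≥ 0).
Central meridian λ₀ = 6×2 − 183 = -171°.
EPSG code: 32602.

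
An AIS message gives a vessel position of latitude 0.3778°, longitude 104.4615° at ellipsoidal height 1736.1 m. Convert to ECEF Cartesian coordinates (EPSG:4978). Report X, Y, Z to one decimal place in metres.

WGS84: a = 6378137 m, e² = 0.006694380; N(φ) = a/√(1−e²sin²φ) = 6378137.928 m.
X = (N+h)·cosφ·cosλ = -1593207.471 m; Y = (N+h)·cosφ·sinλ = 6177597.663 m; Z = (N(1−e²)+h)·sinφ = 41786.112 m.

X -1593207.5 m, Y 6177597.7 m, Z 41786.1 m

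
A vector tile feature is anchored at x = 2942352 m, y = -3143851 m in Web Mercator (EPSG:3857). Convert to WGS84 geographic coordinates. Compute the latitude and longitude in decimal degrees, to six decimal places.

lat -27.162998°, lon 26.431598°

R = 6378137 m. λ = x/R = 26.43159773°.
φ = 2·arctan(exp(y/R)) − 90° = 2·arctan(0.61085) − 90° = -27.16299803°.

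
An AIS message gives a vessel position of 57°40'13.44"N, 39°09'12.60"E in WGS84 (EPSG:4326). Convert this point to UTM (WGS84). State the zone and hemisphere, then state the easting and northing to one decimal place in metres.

Zone 37N: E 509156.5 m, N 6392026.1 m

Longitude 39.1535° lies in the 6° band [36°, 42°), giving zone 37; latitude is north of the equator, so 37N.
Zone 37 central meridian λ₀ = 6×37 − 183 = 39°; Δλ = +0.1535°.
Transverse Mercator on WGS84 with k₀ = 0.9996 gives E = 509156.478 m, N = 6392026.093 m.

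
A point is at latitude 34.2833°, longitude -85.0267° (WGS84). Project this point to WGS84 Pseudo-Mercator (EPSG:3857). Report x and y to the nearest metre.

x -9465129 m, y 4066906 m

Web Mercator is spherical with R = a = 6378137 m.
x = R·λ = 6378137 × -1.483995867 = -9465128.948 m.
y = R·ln tan(π/4 + φ/2) = 6378137 × 0.637632278 = 4066906.026 m.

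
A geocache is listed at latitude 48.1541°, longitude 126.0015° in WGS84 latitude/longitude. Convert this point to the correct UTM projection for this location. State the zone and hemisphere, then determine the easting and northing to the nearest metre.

Longitude 126.0015° lies in the 6° band [126°, 132°), giving zone 52; latitude is north of the equator, so 52N.
Zone 52 central meridian λ₀ = 6×52 − 183 = 129°; Δλ = -2.9985°.
Transverse Mercator on WGS84 with k₀ = 0.9996 gives E = 277003.409 m, N = 5337776.739 m.

Zone 52N: E 277003 m, N 5337777 m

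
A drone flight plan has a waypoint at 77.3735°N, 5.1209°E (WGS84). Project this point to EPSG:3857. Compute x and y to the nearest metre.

Web Mercator is spherical with R = a = 6378137 m.
x = R·λ = 6378137 × 0.089376566 = 570055.980 m.
y = R·ln tan(π/4 + φ/2) = 6378137 × 2.201517803 = 14041582.155 m.

x 570056 m, y 14041582 m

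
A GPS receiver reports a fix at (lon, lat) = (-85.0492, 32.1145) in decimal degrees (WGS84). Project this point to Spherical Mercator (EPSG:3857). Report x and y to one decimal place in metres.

Web Mercator is spherical with R = a = 6378137 m.
x = R·λ = 6378137 × -1.484388566 = -9467633.636 m.
y = R·ln tan(π/4 + φ/2) = 6378137 × 0.592390840 = 3778349.933 m.

x -9467633.6 m, y 3778349.9 m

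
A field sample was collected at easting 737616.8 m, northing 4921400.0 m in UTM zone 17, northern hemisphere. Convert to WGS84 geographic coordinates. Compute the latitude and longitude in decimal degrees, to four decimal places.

lat 44.4069°, lon -78.0158°

Zone 17N: λ₀ = -81°, k₀ = 0.9996, false easting 500000 m.
Meridian distance M = (N − FN)/k₀ = 4923369.3 m.
Inverse transverse Mercator on WGS84 gives φ = 44.40689995°, λ = -78.01579952°.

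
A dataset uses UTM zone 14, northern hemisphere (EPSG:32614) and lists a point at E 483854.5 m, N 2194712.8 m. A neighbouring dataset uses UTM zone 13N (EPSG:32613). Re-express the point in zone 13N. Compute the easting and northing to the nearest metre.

E 1112908 m, N 2205348 m

UTM 14N → geographic: φ = 19.84840027°, λ = -99.15419974°.
UTM 13N (λ₀ = -105°) forward: E = 1112908.419 m, N = 2205347.535 m.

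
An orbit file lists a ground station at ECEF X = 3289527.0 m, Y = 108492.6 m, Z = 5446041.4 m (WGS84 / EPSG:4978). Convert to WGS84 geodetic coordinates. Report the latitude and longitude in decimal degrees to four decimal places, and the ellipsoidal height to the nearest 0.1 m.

λ = atan2(Y, X) = 1.88899974°; p = √(X²+Y²) = 3291315.6 m.
Bowring's method on WGS84 (a = 6378137 m, b = 6356752.314 m) gives φ = 59.02339972°, h = 890.090 m.

lat 59.0234°, lon 1.8890°, h 890.1 m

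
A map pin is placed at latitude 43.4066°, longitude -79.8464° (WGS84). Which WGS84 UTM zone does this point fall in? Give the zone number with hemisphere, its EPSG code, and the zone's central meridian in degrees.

Zone 17N (EPSG:32617), central meridian -81°

UTM zone = ⌊(λ + 180)/6⌋ + 1; -79.8464° ∈ [-84°, -78°) → zone 17.
Hemisphere: N (φ ≥ 0).
Central meridian λ₀ = 6×17 − 183 = -81°.
EPSG code: 32617.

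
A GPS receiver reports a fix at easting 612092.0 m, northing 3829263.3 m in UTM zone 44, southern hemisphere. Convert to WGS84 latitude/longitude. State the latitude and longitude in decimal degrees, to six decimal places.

lat -55.669500°, lon 82.782199°

Zone 44S: λ₀ = 81°, k₀ = 0.9996, false easting 500000 m, false northing 10000000 m.
Meridian distance M = (N − FN)/k₀ = -6173206.0 m.
Inverse transverse Mercator on WGS84 gives φ = -55.66950044°, λ = 82.782199495°.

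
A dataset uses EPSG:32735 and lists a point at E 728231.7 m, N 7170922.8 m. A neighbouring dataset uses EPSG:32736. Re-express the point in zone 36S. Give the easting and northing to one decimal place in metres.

UTM 35S → geographic: φ = -25.56149986°, λ = 29.27180042°.
UTM 36S (λ₀ = 33°) forward: E = 125349.143 m, N = 7167611.505 m.

E 125349.1 m, N 7167611.5 m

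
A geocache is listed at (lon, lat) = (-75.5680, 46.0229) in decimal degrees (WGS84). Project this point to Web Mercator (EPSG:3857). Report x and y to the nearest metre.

Web Mercator is spherical with R = a = 6378137 m.
x = R·λ = 6378137 × -1.318910409 = -8412191.280 m.
y = R·ln tan(π/4 + φ/2) = 6378137 × 0.906850969 = 5784019.721 m.

x -8412191 m, y 5784020 m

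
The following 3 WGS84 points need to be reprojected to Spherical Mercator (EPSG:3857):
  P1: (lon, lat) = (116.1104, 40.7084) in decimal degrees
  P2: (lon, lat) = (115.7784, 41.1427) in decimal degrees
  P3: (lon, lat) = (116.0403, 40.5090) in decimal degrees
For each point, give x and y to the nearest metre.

Web Mercator: x = R·λ, y = R·ln tan(π/4+φ/2), R = 6378137 m.
P1 (40.7084°, 116.1104°) → (12925350.604, 4969425.409) m.
P2 (41.1427°, 115.7784°) → (12888392.533, 5033412.721) m.
P3 (40.5090°, 116.0403°) → (12917547.107, 4940186.818) m.

P1: x 12925351 m, y 4969425 m; P2: x 12888393 m, y 5033413 m; P3: x 12917547 m, y 4940187 m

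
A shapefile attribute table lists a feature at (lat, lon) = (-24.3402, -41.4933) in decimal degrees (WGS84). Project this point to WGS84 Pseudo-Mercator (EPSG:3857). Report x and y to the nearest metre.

x -4619013 m, y -2794918 m

Web Mercator is spherical with R = a = 6378137 m.
x = R·λ = 6378137 × -0.724194703 = -4619013.027 m.
y = R·ln tan(π/4 + φ/2) = 6378137 × -0.438202895 = -2794918.096 m.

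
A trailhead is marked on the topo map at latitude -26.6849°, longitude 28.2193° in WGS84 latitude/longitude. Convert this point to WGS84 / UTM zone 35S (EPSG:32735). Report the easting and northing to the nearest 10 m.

E 621310 m, N 7047880 m

Zone 35 central meridian λ₀ = 6×35 − 183 = 27°; Δλ = +1.2193°.
Transverse Mercator on WGS84 with k₀ = 0.9996 gives E = 621313.934 m, N = 7047884.455 m.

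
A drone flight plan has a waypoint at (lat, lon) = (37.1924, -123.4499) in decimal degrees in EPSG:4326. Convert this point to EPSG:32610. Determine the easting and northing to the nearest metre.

Zone 10 central meridian λ₀ = 6×10 − 183 = -123°; Δλ = -0.4499°.
Transverse Mercator on WGS84 with k₀ = 0.9996 gives E = 460070.643 m, N = 4116311.041 m.

E 460071 m, N 4116311 m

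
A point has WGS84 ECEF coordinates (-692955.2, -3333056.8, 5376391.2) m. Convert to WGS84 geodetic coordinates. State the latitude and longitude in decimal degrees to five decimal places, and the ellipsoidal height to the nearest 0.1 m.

lat 57.83170°, lon -101.74470°, h 720.6 m

λ = atan2(Y, X) = -101.74470062°; p = √(X²+Y²) = 3404328.8 m.
Bowring's method on WGS84 (a = 6378137 m, b = 6356752.314 m) gives φ = 57.83169981°, h = 720.564 m.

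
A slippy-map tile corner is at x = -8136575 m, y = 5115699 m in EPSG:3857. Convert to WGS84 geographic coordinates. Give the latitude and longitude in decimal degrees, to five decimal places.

R = 6378137 m. λ = x/R = -73.09209683°.
φ = 2·arctan(exp(y/R)) − 90° = 2·arctan(2.23015) − 90° = 41.69699985°.

lat 41.69700°, lon -73.09210°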